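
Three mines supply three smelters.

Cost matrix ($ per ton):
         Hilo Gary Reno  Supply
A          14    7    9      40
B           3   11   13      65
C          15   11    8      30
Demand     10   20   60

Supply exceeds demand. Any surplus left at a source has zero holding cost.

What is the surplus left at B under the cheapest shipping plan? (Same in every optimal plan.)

An optimal plan:
  A->Gary: 20 × $7 = $140
  A->Reno: 20 × $9 = $180
  B->Hilo: 10 × $3 = $30
  B->Reno: 10 × $13 = $130
  C->Reno: 30 × $8 = $240
Total cost = $720.
B ships 20 of its 65, leaving 45.

45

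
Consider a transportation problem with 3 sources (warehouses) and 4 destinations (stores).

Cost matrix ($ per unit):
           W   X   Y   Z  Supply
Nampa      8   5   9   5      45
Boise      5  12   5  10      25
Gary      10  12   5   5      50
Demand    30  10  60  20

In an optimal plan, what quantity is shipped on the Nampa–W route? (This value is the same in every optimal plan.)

Solving gives:
  Nampa->W: 15 units
  Nampa->X: 10 units
  Nampa->Z: 20 units
  Boise->W: 15 units
  Boise->Y: 10 units
  Gary->Y: 50 units
Total cost = $645.
So Nampa→W carries 15 units.

15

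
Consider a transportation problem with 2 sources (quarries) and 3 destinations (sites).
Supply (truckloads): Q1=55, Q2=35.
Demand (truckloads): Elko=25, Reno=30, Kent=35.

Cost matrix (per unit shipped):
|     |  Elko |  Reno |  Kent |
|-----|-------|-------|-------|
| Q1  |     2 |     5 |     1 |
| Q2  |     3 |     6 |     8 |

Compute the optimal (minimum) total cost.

270

A cheapest plan:
  Q1 to Elko: 20 × 2 = 40
  Q1 to Kent: 35 × 1 = 35
  Q2 to Elko: 5 × 3 = 15
  Q2 to Reno: 30 × 6 = 180
Total = 40 + 35 + 15 + 180 = 270.
(Supply check: Q1 ships 55; Q2 ships 35.)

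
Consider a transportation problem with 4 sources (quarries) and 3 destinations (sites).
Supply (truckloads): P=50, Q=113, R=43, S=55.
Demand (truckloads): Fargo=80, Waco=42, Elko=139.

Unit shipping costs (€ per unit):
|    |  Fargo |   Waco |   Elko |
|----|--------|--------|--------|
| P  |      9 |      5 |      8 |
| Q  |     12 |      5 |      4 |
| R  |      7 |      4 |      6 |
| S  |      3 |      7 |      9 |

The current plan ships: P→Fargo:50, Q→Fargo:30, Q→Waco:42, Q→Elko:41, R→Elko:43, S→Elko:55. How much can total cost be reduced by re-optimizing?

763

Current plan cost = 50·9 + 30·12 + 42·5 + 41·4 + 43·6 + 55·9 = €1937.
Optimal plan:
  P to Waco: 42 × €5 = €210
  P to Elko: 8 × €8 = €64
  Q to Elko: 113 × €4 = €452
  R to Fargo: 25 × €7 = €175
  R to Elko: 18 × €6 = €108
  S to Fargo: 55 × €3 = €165
Optimal cost = €1174.
Saving = 1937 − 1174 = €763.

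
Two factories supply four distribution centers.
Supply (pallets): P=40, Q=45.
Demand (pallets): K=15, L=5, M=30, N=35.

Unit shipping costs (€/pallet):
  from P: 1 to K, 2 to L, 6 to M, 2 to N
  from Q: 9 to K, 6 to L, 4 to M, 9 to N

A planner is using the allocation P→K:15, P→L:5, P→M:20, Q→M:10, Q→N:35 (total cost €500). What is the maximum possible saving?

195

Current plan cost = 15·1 + 5·2 + 20·6 + 10·4 + 35·9 = €500.
Optimal plan:
  P->K: 15 pallets
  P->N: 25 pallets
  Q->L: 5 pallets
  Q->M: 30 pallets
  Q->N: 10 pallets
Optimal cost = €305.
Saving = 500 − 305 = €195.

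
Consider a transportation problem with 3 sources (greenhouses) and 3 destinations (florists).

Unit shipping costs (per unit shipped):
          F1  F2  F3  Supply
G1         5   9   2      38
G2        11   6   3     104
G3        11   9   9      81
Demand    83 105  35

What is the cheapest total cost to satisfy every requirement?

1528

An optimal shipping plan:
  G1→F1: 38 bunches
  G2→F2: 69 bunches
  G2→F3: 35 bunches
  G3→F1: 45 bunches
  G3→F2: 36 bunches
Total cost = 1528.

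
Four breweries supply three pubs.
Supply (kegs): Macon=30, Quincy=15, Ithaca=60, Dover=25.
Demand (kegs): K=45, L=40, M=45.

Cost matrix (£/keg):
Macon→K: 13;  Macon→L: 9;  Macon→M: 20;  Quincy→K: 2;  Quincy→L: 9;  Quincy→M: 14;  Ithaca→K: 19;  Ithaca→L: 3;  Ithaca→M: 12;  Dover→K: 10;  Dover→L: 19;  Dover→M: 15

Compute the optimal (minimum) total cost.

1155

One minimum-cost allocation:
  Macon->K: 5 × £13 = £65
  Macon->L: 25 × £9 = £225
  Quincy->K: 15 × £2 = £30
  Ithaca->L: 15 × £3 = £45
  Ithaca->M: 45 × £12 = £540
  Dover->K: 25 × £10 = £250
Total = 65 + 225 + 30 + 45 + 540 + 250 = £1155.
(Supply check: Macon ships 30; Quincy ships 15; Ithaca ships 60; Dover ships 25.)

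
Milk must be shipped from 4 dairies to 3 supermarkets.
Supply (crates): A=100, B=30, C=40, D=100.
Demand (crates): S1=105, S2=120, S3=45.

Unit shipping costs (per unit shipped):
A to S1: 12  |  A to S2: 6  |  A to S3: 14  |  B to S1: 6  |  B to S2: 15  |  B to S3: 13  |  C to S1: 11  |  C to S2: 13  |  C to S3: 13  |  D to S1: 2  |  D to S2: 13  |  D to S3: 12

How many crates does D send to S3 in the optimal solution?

Solving gives:
  A→S2: 100 × 6 = 600
  B→S1: 5 × 6 = 30
  B→S3: 25 × 13 = 325
  C→S2: 20 × 13 = 260
  C→S3: 20 × 13 = 260
  D→S1: 100 × 2 = 200
Total cost = 1675.
The route D→S3 is not used.

0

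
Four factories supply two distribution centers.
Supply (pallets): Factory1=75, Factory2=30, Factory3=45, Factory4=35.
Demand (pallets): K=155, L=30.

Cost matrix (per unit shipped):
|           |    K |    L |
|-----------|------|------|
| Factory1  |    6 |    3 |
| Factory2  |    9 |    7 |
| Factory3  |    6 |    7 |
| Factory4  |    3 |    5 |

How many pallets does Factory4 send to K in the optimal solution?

35

The minimum-cost plan:
  Factory1 to K: 45 × 6 = 270
  Factory1 to L: 30 × 3 = 90
  Factory2 to K: 30 × 9 = 270
  Factory3 to K: 45 × 6 = 270
  Factory4 to K: 35 × 3 = 105
Total cost = 1005.
So Factory4→K carries 35 pallets.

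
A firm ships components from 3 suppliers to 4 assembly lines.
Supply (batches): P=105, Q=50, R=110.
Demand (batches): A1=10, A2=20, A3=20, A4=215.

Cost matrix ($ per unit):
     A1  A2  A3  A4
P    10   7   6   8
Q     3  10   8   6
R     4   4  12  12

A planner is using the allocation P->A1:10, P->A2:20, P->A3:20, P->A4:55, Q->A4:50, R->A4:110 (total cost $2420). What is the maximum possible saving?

Current plan cost = 10·10 + 20·7 + 20·6 + 55·8 + 50·6 + 110·12 = $2420.
Optimal plan:
  P→A3: 20 batches
  P→A4: 85 batches
  Q→A4: 50 batches
  R→A1: 10 batches
  R→A2: 20 batches
  R→A4: 80 batches
Optimal cost = $2180.
Saving = 2420 − 2180 = $240.

240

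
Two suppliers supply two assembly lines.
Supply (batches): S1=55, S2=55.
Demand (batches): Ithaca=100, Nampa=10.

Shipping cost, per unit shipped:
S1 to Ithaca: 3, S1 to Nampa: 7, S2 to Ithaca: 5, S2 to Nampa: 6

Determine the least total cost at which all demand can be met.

450

One minimum-cost allocation:
  S1 to Ithaca: 55 × 3 = 165
  S2 to Ithaca: 45 × 5 = 225
  S2 to Nampa: 10 × 6 = 60
Total = 165 + 225 + 60 = 450.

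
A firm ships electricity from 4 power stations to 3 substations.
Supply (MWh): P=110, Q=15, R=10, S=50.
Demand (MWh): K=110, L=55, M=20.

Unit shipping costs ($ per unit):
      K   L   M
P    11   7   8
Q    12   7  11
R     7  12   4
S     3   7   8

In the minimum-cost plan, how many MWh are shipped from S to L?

0

Optimal shipments:
  P–K: 50 × $11 = $550
  P–L: 40 × $7 = $280
  P–M: 20 × $8 = $160
  Q–L: 15 × $7 = $105
  R–K: 10 × $7 = $70
  S–K: 50 × $3 = $150
Total cost = $1315.
The route S→L is not used.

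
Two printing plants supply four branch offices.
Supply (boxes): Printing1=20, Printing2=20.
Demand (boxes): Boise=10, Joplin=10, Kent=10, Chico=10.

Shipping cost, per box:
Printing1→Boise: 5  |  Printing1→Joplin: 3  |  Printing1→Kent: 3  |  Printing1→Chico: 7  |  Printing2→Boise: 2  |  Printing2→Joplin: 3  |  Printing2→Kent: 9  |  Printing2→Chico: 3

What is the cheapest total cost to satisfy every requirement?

An optimal shipping plan:
  Printing1→Joplin: 10 boxes
  Printing1→Kent: 10 boxes
  Printing2→Boise: 10 boxes
  Printing2→Chico: 10 boxes
Total cost = 110.

110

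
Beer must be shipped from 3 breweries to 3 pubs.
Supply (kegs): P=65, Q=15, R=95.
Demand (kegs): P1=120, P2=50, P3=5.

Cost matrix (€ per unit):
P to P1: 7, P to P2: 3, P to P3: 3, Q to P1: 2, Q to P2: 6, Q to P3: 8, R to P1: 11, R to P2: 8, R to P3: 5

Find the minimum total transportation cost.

1300

A cheapest plan:
  P to P1: 15 × €7 = €105
  P to P2: 50 × €3 = €150
  Q to P1: 15 × €2 = €30
  R to P1: 90 × €11 = €990
  R to P3: 5 × €5 = €25
Total = 105 + 150 + 30 + 990 + 25 = €1300.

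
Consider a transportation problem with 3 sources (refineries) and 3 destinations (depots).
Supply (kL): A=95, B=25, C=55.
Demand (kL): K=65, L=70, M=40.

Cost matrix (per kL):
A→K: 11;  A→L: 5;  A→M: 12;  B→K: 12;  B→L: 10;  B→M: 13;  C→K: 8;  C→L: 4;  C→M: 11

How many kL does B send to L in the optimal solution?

The minimum-cost plan:
  A–L: 70 kL
  A–M: 25 kL
  B–K: 10 kL
  B–M: 15 kL
  C–K: 55 kL
Total cost = 1405.
The route B→L is not used.

0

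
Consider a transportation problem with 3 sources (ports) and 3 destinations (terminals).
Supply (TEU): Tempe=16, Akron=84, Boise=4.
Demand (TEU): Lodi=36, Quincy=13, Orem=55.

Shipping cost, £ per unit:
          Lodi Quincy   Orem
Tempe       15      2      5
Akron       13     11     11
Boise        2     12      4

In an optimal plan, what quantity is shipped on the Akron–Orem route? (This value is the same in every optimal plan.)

Optimal shipments:
  Tempe→Quincy: 13 × £2 = £26
  Tempe→Orem: 3 × £5 = £15
  Akron→Lodi: 32 × £13 = £416
  Akron→Orem: 52 × £11 = £572
  Boise→Lodi: 4 × £2 = £8
Total cost = £1037.
So Akron→Orem carries 52 TEU.

52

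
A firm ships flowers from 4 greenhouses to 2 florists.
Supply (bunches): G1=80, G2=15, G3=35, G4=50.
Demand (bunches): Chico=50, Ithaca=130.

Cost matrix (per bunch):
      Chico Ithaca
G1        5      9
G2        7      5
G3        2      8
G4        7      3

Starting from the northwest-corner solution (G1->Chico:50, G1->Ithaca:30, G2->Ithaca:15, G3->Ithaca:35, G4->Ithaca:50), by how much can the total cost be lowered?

70

Current plan cost = 50·5 + 30·9 + 15·5 + 35·8 + 50·3 = 1025.
Optimal plan:
  G1 to Chico: 15 × 5 = 75
  G1 to Ithaca: 65 × 9 = 585
  G2 to Ithaca: 15 × 5 = 75
  G3 to Chico: 35 × 2 = 70
  G4 to Ithaca: 50 × 3 = 150
Optimal cost = 955.
Saving = 1025 − 955 = 70.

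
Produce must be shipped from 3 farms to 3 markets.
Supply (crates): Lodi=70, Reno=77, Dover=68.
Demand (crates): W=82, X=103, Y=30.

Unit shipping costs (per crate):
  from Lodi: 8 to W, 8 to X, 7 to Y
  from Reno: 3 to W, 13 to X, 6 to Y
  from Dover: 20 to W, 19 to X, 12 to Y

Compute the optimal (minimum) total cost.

Optimal allocation:
  Lodi->W: 5 × 8 = 40
  Lodi->X: 65 × 8 = 520
  Reno->W: 77 × 3 = 231
  Dover->X: 38 × 19 = 722
  Dover->Y: 30 × 12 = 360
Total = 40 + 520 + 231 + 722 + 360 = 1873.

1873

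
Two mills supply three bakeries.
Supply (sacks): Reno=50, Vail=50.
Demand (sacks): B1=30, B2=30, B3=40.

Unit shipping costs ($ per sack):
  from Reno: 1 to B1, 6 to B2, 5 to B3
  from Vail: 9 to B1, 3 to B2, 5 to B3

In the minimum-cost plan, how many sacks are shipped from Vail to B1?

0

Solving gives:
  Reno->B1: 30 sacks
  Reno->B3: 20 sacks
  Vail->B2: 30 sacks
  Vail->B3: 20 sacks
Total cost = $320.
The route Vail→B1 is not used.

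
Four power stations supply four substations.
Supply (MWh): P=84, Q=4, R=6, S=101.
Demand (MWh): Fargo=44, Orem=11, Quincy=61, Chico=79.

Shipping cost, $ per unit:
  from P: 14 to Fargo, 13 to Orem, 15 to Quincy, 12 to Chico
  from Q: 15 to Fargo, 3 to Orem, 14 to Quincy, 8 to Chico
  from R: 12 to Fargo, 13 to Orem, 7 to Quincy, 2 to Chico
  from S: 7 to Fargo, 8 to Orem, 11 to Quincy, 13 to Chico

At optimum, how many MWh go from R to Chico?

Solving gives:
  P->Quincy: 11 MWh
  P->Chico: 73 MWh
  Q->Orem: 4 MWh
  R->Chico: 6 MWh
  S->Fargo: 44 MWh
  S->Orem: 7 MWh
  S->Quincy: 50 MWh
Total cost = $1979.
So R→Chico carries 6 MWh.

6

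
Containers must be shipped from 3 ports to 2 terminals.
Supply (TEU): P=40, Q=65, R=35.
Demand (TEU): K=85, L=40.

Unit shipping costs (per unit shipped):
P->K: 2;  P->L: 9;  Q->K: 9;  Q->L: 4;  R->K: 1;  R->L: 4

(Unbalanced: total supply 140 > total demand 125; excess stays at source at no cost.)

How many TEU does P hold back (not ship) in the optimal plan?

Minimum-cost shipments:
  P–K: 40 × 2 = 80
  Q–K: 10 × 9 = 90
  Q–L: 40 × 4 = 160
  R–K: 35 × 1 = 35
Total cost = 365.
P ships 40 of its 40, leaving 0.

0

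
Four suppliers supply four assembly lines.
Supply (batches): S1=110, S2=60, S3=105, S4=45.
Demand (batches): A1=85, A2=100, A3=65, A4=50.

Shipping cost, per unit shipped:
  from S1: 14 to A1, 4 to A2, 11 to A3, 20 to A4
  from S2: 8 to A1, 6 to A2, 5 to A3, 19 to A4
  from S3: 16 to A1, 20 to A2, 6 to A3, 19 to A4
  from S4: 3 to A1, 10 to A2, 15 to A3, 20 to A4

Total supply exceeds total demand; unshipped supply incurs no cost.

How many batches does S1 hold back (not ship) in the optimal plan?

Minimum-cost shipments:
  S1->A2: 100 × 4 = 400
  S2->A1: 40 × 8 = 320
  S2->A3: 20 × 5 = 100
  S3->A3: 45 × 6 = 270
  S3->A4: 50 × 19 = 950
  S4->A1: 45 × 3 = 135
Total cost = 2175.
S1 ships 100 of its 110, leaving 10.

10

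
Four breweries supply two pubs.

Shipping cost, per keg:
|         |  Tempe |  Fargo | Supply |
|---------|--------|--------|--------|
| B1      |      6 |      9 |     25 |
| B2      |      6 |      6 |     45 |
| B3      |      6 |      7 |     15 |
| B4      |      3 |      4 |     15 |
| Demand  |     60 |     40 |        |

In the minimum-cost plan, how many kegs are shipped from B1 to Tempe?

25

Optimal shipments:
  B1->Tempe: 25 × 6 = 150
  B2->Tempe: 5 × 6 = 30
  B2->Fargo: 40 × 6 = 240
  B3->Tempe: 15 × 6 = 90
  B4->Tempe: 15 × 3 = 45
Total cost = 555.
So B1→Tempe carries 25 kegs.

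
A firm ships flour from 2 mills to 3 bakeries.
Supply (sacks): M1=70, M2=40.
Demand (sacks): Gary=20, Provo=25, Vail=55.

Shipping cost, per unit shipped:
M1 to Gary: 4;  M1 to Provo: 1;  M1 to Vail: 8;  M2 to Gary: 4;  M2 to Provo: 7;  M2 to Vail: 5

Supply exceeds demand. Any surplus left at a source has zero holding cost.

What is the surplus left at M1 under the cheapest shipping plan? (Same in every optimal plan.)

An optimal plan:
  M1 to Gary: 20 sacks
  M1 to Provo: 25 sacks
  M1 to Vail: 15 sacks
  M2 to Vail: 40 sacks
Total cost = 425.
M1 ships 60 of its 70, leaving 10.

10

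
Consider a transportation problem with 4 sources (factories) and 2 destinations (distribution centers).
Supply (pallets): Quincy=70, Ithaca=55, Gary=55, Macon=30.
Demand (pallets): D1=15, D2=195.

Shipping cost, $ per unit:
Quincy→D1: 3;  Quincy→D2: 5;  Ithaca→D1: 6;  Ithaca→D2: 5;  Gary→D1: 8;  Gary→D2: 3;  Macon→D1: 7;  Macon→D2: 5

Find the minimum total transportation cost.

910

An optimal shipping plan:
  Quincy→D1: 15 × $3 = $45
  Quincy→D2: 55 × $5 = $275
  Ithaca→D2: 55 × $5 = $275
  Gary→D2: 55 × $3 = $165
  Macon→D2: 30 × $5 = $150
Total = 45 + 275 + 275 + 165 + 150 = $910.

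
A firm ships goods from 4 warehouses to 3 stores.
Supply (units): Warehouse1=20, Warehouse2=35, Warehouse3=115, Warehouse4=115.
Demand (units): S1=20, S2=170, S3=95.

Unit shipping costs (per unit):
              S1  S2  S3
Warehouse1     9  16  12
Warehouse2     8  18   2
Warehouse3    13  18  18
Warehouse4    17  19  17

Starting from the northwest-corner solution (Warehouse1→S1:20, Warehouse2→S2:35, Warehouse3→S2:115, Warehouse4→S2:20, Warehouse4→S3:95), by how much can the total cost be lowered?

490

Current plan cost = 20·9 + 35·18 + 115·18 + 20·19 + 95·17 = 4875.
Optimal plan:
  Warehouse1 to S3: 20 × 12 = 240
  Warehouse2 to S3: 35 × 2 = 70
  Warehouse3 to S1: 20 × 13 = 260
  Warehouse3 to S2: 95 × 18 = 1710
  Warehouse4 to S2: 75 × 19 = 1425
  Warehouse4 to S3: 40 × 17 = 680
Optimal cost = 4385.
Saving = 4875 − 4385 = 490.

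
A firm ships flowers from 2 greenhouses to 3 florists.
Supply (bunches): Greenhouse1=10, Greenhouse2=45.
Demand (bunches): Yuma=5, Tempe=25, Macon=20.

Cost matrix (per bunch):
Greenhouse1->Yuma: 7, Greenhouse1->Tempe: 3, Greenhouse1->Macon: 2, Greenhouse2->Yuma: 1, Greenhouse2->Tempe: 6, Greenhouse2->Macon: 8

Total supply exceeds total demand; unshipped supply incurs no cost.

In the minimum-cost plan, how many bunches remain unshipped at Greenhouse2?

Minimum-cost shipments:
  Greenhouse1->Macon: 10 bunches
  Greenhouse2->Yuma: 5 bunches
  Greenhouse2->Tempe: 25 bunches
  Greenhouse2->Macon: 10 bunches
Total cost = 255.
Greenhouse2 ships 40 of its 45, leaving 5.

5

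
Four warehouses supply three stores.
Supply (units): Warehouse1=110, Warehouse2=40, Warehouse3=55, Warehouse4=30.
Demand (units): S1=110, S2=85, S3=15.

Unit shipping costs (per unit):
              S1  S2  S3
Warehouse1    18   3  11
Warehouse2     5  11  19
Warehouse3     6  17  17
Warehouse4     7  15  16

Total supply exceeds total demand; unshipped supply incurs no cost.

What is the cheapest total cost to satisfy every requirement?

Optimal allocation:
  Warehouse1->S2: 85 × 3 = 255
  Warehouse1->S3: 15 × 11 = 165
  Warehouse2->S1: 40 × 5 = 200
  Warehouse3->S1: 55 × 6 = 330
  Warehouse4->S1: 15 × 7 = 105
Total = 255 + 165 + 200 + 330 + 105 = 1055.

1055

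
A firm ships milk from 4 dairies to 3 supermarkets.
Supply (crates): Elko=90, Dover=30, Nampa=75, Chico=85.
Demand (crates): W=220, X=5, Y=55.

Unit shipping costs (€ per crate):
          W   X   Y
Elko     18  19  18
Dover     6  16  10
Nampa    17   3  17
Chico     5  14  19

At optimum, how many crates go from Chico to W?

Solving gives:
  Elko to W: 35 × €18 = €630
  Elko to Y: 55 × €18 = €990
  Dover to W: 30 × €6 = €180
  Nampa to W: 70 × €17 = €1190
  Nampa to X: 5 × €3 = €15
  Chico to W: 85 × €5 = €425
Total cost = €3430.
So Chico→W carries 85 crates.

85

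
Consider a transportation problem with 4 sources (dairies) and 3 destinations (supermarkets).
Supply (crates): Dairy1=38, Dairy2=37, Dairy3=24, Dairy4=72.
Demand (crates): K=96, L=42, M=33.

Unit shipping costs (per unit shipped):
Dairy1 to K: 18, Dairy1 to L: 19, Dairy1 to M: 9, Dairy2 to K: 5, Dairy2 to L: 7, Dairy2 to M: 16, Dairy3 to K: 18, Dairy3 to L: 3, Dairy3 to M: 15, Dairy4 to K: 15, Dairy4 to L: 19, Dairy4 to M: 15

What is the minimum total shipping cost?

One minimum-cost allocation:
  Dairy1→L: 5 × 19 = 95
  Dairy1→M: 33 × 9 = 297
  Dairy2→K: 24 × 5 = 120
  Dairy2→L: 13 × 7 = 91
  Dairy3→L: 24 × 3 = 72
  Dairy4→K: 72 × 15 = 1080
Total = 95 + 297 + 120 + 91 + 72 + 1080 = 1755.
(Supply check: Dairy1 ships 38; Dairy2 ships 37; Dairy3 ships 24; Dairy4 ships 72.)

1755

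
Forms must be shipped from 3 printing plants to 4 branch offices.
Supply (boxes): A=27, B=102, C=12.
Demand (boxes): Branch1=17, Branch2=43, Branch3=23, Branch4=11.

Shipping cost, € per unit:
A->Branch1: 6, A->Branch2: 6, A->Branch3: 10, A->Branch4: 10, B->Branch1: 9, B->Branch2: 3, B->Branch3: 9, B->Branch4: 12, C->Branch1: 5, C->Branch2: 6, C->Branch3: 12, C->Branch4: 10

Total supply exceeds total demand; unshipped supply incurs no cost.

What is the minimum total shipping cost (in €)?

536

One minimum-cost allocation:
  A to Branch1: 5 × €6 = €30
  A to Branch4: 11 × €10 = €110
  B to Branch2: 43 × €3 = €129
  B to Branch3: 23 × €9 = €207
  C to Branch1: 12 × €5 = €60
Total = 30 + 110 + 129 + 207 + 60 = €536.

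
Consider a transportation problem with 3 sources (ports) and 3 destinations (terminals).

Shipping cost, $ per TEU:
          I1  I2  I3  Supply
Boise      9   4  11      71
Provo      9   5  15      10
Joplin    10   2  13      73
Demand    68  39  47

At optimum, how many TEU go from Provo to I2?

0

The minimum-cost plan:
  Boise to I1: 24 TEU
  Boise to I3: 47 TEU
  Provo to I1: 10 TEU
  Joplin to I1: 34 TEU
  Joplin to I2: 39 TEU
Total cost = $1241.
The route Provo→I2 is not used.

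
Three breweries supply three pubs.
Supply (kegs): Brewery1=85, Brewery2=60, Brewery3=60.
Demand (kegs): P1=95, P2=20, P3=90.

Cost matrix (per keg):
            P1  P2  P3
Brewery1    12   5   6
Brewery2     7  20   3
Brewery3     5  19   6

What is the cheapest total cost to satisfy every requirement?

An optimal shipping plan:
  Brewery1 to P2: 20 × 5 = 100
  Brewery1 to P3: 65 × 6 = 390
  Brewery2 to P1: 35 × 7 = 245
  Brewery2 to P3: 25 × 3 = 75
  Brewery3 to P1: 60 × 5 = 300
Total = 100 + 390 + 245 + 75 + 300 = 1110.

1110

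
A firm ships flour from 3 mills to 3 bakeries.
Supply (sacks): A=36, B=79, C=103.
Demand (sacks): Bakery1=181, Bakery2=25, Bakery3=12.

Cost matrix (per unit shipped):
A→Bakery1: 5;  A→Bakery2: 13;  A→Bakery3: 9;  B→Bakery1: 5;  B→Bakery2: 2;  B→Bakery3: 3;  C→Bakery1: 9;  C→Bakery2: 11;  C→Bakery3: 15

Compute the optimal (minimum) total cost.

1403

One minimum-cost allocation:
  A->Bakery1: 36 × 5 = 180
  B->Bakery1: 42 × 5 = 210
  B->Bakery2: 25 × 2 = 50
  B->Bakery3: 12 × 3 = 36
  C->Bakery1: 103 × 9 = 927
Total = 180 + 210 + 50 + 36 + 927 = 1403.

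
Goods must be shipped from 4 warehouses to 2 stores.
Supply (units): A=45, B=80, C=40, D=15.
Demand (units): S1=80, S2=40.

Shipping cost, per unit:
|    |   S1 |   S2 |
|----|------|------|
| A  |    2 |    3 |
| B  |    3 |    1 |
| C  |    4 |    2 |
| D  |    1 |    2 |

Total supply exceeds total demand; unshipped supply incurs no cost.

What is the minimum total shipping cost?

205

A cheapest plan:
  A->S1: 45 × 2 = 90
  B->S1: 20 × 3 = 60
  B->S2: 40 × 1 = 40
  D->S1: 15 × 1 = 15
Total = 90 + 60 + 40 + 15 = 205.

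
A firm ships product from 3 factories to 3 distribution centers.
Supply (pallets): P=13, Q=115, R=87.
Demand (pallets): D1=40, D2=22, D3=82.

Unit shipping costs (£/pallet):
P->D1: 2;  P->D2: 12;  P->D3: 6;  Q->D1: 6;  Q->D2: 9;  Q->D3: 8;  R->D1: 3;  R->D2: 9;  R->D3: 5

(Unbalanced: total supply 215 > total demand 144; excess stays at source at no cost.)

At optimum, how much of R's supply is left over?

An optimal plan:
  P→D1: 13 pallets
  Q→D1: 22 pallets
  Q→D2: 22 pallets
  R→D1: 5 pallets
  R→D3: 82 pallets
Total cost = £781.
R ships 87 of its 87, leaving 0.

0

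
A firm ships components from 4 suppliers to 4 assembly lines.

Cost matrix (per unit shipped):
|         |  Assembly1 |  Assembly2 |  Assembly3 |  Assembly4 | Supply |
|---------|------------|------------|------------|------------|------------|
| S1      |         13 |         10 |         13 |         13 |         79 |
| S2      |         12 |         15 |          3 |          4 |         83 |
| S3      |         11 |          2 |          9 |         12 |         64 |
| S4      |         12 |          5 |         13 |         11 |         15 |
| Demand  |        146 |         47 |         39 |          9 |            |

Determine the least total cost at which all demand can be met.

Optimal allocation:
  S1–Assembly1: 79 × 13 = 1027
  S2–Assembly1: 35 × 12 = 420
  S2–Assembly3: 39 × 3 = 117
  S2–Assembly4: 9 × 4 = 36
  S3–Assembly1: 17 × 11 = 187
  S3–Assembly2: 47 × 2 = 94
  S4–Assembly1: 15 × 12 = 180
Total = 1027 + 420 + 117 + 36 + 187 + 94 + 180 = 2061.
(Supply check: S1 ships 79; S2 ships 83; S3 ships 64; S4 ships 15.)

2061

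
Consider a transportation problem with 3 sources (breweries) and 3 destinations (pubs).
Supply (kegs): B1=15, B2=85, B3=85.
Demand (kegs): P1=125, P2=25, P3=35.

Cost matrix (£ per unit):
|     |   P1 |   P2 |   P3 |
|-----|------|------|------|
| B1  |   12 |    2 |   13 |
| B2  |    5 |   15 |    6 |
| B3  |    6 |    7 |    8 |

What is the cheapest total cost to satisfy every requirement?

Optimal allocation:
  B1->P2: 15 × £2 = £30
  B2->P1: 50 × £5 = £250
  B2->P3: 35 × £6 = £210
  B3->P1: 75 × £6 = £450
  B3->P2: 10 × £7 = £70
Total = 30 + 250 + 210 + 450 + 70 = £1010.

1010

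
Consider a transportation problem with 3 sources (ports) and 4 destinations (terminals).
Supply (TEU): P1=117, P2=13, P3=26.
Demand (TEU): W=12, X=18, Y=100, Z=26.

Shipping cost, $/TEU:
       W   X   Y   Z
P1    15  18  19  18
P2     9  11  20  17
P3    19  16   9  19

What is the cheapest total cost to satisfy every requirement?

Optimal allocation:
  P1 to W: 12 × $15 = $180
  P1 to X: 5 × $18 = $90
  P1 to Y: 74 × $19 = $1406
  P1 to Z: 26 × $18 = $468
  P2 to X: 13 × $11 = $143
  P3 to Y: 26 × $9 = $234
Total = 180 + 90 + 1406 + 468 + 143 + 234 = $2521.
(Supply check: P1 ships 117; P2 ships 13; P3 ships 26.)

2521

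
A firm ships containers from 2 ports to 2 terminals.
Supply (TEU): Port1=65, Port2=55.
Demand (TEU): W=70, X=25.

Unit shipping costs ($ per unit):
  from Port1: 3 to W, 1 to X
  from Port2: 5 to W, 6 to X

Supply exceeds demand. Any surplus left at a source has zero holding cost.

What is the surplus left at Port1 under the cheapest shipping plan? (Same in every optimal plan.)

Minimum-cost shipments:
  Port1–W: 40 TEU
  Port1–X: 25 TEU
  Port2–W: 30 TEU
Total cost = $295.
Port1 ships 65 of its 65, leaving 0.

0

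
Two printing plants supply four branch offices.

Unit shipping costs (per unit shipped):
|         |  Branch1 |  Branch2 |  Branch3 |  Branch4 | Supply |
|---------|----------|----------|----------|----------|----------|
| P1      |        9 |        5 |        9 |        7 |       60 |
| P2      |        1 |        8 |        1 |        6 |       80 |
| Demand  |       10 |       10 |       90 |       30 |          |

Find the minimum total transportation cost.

One minimum-cost allocation:
  P1 to Branch1: 10 boxes
  P1 to Branch2: 10 boxes
  P1 to Branch3: 10 boxes
  P1 to Branch4: 30 boxes
  P2 to Branch3: 80 boxes
Total cost = 520.
(Supply check: P1 ships 60; P2 ships 80.)

520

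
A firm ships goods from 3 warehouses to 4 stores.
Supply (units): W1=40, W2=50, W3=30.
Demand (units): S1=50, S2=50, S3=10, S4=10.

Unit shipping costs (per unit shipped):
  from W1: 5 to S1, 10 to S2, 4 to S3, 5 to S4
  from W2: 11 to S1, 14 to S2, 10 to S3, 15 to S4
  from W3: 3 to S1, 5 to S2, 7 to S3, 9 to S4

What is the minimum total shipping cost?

950

One minimum-cost allocation:
  W1→S1: 20 × 5 = 100
  W1→S3: 10 × 4 = 40
  W1→S4: 10 × 5 = 50
  W2→S1: 30 × 11 = 330
  W2→S2: 20 × 14 = 280
  W3→S2: 30 × 5 = 150
Total = 100 + 40 + 50 + 330 + 280 + 150 = 950.
(Supply check: W1 ships 40; W2 ships 50; W3 ships 30.)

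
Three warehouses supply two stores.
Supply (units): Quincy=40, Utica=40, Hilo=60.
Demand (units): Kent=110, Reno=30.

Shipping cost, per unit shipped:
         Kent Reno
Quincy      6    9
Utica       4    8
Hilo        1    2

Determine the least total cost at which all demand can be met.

490

Optimal allocation:
  Quincy–Kent: 40 × 6 = 240
  Utica–Kent: 40 × 4 = 160
  Hilo–Kent: 30 × 1 = 30
  Hilo–Reno: 30 × 2 = 60
Total = 240 + 160 + 30 + 60 = 490.
(Supply check: Quincy ships 40; Utica ships 40; Hilo ships 60.)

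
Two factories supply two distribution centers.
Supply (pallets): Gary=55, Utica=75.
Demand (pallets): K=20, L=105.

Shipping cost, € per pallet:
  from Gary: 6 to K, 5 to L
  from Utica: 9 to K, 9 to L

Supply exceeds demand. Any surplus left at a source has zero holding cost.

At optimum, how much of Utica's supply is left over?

5

An optimal plan:
  Gary→L: 55 × €5 = €275
  Utica→K: 20 × €9 = €180
  Utica→L: 50 × €9 = €450
Total cost = €905.
Utica ships 70 of its 75, leaving 5.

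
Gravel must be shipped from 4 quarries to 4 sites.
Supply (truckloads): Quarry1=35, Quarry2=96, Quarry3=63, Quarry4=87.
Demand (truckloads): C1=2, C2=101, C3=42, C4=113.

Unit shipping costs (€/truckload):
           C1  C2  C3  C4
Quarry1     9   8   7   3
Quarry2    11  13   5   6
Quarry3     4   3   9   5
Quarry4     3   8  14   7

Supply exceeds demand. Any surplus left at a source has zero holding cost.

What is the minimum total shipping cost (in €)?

Optimal allocation:
  Quarry1 to C4: 35 × €3 = €105
  Quarry2 to C3: 42 × €5 = €210
  Quarry2 to C4: 54 × €6 = €324
  Quarry3 to C2: 63 × €3 = €189
  Quarry4 to C1: 2 × €3 = €6
  Quarry4 to C2: 38 × €8 = €304
  Quarry4 to C4: 24 × €7 = €168
Total = 105 + 210 + 324 + 189 + 6 + 304 + 168 = €1306.

1306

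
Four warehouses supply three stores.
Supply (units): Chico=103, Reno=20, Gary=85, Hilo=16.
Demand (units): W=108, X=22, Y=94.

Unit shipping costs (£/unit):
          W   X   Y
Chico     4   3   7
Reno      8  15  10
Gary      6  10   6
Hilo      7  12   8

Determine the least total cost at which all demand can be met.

1181

One minimum-cost allocation:
  Chico to W: 81 × £4 = £324
  Chico to X: 22 × £3 = £66
  Reno to W: 20 × £8 = £160
  Gary to Y: 85 × £6 = £510
  Hilo to W: 7 × £7 = £49
  Hilo to Y: 9 × £8 = £72
Total = 324 + 66 + 160 + 510 + 49 + 72 = £1181.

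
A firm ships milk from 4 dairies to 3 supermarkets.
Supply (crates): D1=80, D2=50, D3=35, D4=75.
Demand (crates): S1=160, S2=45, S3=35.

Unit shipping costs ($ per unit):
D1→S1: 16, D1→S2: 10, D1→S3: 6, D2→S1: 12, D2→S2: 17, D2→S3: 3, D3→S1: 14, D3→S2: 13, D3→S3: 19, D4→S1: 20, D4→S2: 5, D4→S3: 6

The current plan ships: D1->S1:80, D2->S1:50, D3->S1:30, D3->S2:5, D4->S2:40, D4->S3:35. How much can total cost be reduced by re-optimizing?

Current plan cost = 80·16 + 50·12 + 30·14 + 5·13 + 40·5 + 35·6 = $2775.
Optimal plan:
  D1 to S1: 75 crates
  D1 to S3: 5 crates
  D2 to S1: 50 crates
  D3 to S1: 35 crates
  D4 to S2: 45 crates
  D4 to S3: 30 crates
Optimal cost = $2725.
Saving = 2775 − 2725 = $50.

50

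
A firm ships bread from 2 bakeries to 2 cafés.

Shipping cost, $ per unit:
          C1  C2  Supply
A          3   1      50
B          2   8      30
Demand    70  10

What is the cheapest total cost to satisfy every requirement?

190

One minimum-cost allocation:
  A->C1: 40 trays
  A->C2: 10 trays
  B->C1: 30 trays
Total cost = $190.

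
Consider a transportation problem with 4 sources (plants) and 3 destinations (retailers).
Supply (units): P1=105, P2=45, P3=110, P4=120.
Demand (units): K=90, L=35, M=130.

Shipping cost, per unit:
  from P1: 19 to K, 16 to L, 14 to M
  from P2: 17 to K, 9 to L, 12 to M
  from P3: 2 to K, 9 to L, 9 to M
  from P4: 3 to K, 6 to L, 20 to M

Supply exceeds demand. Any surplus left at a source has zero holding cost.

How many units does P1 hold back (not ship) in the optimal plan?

105

An optimal plan:
  P2–M: 25 × 12 = 300
  P3–K: 5 × 2 = 10
  P3–M: 105 × 9 = 945
  P4–K: 85 × 3 = 255
  P4–L: 35 × 6 = 210
Total cost = 1720.
P1 ships 0 of its 105, leaving 105.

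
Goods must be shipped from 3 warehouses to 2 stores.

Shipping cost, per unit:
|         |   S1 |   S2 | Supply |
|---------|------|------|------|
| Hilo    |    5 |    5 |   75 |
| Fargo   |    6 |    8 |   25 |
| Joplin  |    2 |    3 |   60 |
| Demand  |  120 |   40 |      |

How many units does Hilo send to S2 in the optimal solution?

40

Solving gives:
  Hilo→S1: 35 × 5 = 175
  Hilo→S2: 40 × 5 = 200
  Fargo→S1: 25 × 6 = 150
  Joplin→S1: 60 × 2 = 120
Total cost = 645.
So Hilo→S2 carries 40 units.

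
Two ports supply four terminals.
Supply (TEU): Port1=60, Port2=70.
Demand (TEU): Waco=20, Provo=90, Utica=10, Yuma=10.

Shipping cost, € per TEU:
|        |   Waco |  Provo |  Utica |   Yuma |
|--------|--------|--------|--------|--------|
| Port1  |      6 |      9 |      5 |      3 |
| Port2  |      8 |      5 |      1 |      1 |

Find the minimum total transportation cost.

730

One minimum-cost allocation:
  Port1->Waco: 20 × €6 = €120
  Port1->Provo: 20 × €9 = €180
  Port1->Utica: 10 × €5 = €50
  Port1->Yuma: 10 × €3 = €30
  Port2->Provo: 70 × €5 = €350
Total = 120 + 180 + 50 + 30 + 350 = €730.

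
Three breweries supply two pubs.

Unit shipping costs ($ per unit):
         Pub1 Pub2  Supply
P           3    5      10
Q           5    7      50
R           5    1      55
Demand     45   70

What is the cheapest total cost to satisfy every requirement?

365

One minimum-cost allocation:
  P->Pub2: 10 × $5 = $50
  Q->Pub1: 45 × $5 = $225
  Q->Pub2: 5 × $7 = $35
  R->Pub2: 55 × $1 = $55
Total = 50 + 225 + 35 + 55 = $365.
(Supply check: P ships 10; Q ships 50; R ships 55.)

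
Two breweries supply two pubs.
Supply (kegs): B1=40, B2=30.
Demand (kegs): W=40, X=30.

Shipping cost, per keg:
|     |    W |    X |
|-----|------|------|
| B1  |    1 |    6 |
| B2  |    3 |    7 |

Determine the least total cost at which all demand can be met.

An optimal shipping plan:
  B1→W: 40 × 1 = 40
  B2→X: 30 × 7 = 210
Total = 40 + 210 = 250.

250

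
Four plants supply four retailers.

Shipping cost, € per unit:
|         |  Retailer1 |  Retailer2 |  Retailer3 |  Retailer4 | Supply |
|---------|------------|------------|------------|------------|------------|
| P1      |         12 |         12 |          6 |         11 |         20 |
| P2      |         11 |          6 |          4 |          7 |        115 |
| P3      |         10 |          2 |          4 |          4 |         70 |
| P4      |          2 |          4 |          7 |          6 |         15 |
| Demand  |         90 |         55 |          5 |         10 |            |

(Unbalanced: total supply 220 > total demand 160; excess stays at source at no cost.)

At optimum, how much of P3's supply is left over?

Minimum-cost shipments:
  P2->Retailer1: 70 × €11 = €770
  P2->Retailer3: 5 × €4 = €20
  P3->Retailer1: 5 × €10 = €50
  P3->Retailer2: 55 × €2 = €110
  P3->Retailer4: 10 × €4 = €40
  P4->Retailer1: 15 × €2 = €30
Total cost = €1020.
P3 ships 70 of its 70, leaving 0.

0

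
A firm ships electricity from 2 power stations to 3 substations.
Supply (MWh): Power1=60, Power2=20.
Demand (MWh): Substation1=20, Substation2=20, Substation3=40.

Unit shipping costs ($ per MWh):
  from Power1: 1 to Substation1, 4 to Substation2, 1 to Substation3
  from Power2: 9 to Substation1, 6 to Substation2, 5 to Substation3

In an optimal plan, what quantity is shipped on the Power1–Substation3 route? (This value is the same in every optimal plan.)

Optimal shipments:
  Power1–Substation1: 20 MWh
  Power1–Substation3: 40 MWh
  Power2–Substation2: 20 MWh
Total cost = $180.
So Power1→Substation3 carries 40 MWh.

40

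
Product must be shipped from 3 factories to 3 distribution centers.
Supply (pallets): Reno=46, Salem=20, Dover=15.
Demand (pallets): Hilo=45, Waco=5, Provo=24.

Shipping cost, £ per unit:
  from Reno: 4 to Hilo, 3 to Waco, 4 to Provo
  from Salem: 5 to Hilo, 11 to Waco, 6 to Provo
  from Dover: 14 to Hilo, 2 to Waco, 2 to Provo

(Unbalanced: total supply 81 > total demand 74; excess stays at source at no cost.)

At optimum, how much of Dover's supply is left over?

0

Minimum-cost shipments:
  Reno→Hilo: 32 × £4 = £128
  Reno→Waco: 5 × £3 = £15
  Reno→Provo: 9 × £4 = £36
  Salem→Hilo: 13 × £5 = £65
  Dover→Provo: 15 × £2 = £30
Total cost = £274.
Dover ships 15 of its 15, leaving 0.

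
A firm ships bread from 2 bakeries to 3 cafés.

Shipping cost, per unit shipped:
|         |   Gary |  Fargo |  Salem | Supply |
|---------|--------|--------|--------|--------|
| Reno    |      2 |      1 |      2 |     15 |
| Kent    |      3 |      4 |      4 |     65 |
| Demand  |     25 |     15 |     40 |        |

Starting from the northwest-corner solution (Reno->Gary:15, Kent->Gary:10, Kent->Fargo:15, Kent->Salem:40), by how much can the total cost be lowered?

30

Current plan cost = 15·2 + 10·3 + 15·4 + 40·4 = 280.
Optimal plan:
  Reno–Fargo: 15 trays
  Kent–Gary: 25 trays
  Kent–Salem: 40 trays
Optimal cost = 250.
Saving = 280 − 250 = 30.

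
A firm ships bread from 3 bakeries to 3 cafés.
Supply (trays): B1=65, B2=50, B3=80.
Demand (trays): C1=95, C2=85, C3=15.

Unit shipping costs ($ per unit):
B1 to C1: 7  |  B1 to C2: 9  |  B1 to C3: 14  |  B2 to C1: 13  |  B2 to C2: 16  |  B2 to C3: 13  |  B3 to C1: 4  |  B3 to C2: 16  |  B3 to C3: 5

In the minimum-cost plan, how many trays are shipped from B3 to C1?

80

Solving gives:
  B1 to C2: 65 × $9 = $585
  B2 to C1: 15 × $13 = $195
  B2 to C2: 20 × $16 = $320
  B2 to C3: 15 × $13 = $195
  B3 to C1: 80 × $4 = $320
Total cost = $1615.
So B3→C1 carries 80 trays.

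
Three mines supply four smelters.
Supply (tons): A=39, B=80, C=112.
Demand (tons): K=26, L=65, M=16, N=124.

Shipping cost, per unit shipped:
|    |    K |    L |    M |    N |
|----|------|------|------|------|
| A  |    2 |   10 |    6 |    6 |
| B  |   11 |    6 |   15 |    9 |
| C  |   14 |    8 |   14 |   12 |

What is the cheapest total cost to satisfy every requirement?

1940

A cheapest plan:
  A→K: 26 × 2 = 52
  A→M: 13 × 6 = 78
  B→N: 80 × 9 = 720
  C→L: 65 × 8 = 520
  C→M: 3 × 14 = 42
  C→N: 44 × 12 = 528
Total = 52 + 78 + 720 + 520 + 42 + 528 = 1940.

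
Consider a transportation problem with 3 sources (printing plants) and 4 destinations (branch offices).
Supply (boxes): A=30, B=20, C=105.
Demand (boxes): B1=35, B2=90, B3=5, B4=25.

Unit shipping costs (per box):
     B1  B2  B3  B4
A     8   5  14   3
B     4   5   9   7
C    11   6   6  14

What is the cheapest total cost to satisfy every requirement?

875

A cheapest plan:
  A->B1: 5 × 8 = 40
  A->B4: 25 × 3 = 75
  B->B1: 20 × 4 = 80
  C->B1: 10 × 11 = 110
  C->B2: 90 × 6 = 540
  C->B3: 5 × 6 = 30
Total = 40 + 75 + 80 + 110 + 540 + 30 = 875.
(Supply check: A ships 30; B ships 20; C ships 105.)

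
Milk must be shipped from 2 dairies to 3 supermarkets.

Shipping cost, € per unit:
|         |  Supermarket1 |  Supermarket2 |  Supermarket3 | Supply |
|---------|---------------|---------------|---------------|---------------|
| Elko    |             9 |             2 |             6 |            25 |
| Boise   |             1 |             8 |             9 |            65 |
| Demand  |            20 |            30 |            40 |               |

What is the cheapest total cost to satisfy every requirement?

470

An optimal shipping plan:
  Elko->Supermarket2: 25 × €2 = €50
  Boise->Supermarket1: 20 × €1 = €20
  Boise->Supermarket2: 5 × €8 = €40
  Boise->Supermarket3: 40 × €9 = €360
Total = 50 + 20 + 40 + 360 = €470.
(Supply check: Elko ships 25; Boise ships 65.)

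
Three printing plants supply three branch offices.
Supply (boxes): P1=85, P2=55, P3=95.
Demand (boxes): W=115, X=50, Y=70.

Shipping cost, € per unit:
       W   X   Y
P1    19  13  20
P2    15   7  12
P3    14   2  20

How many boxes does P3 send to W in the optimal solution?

45

Optimal shipments:
  P1->W: 70 boxes
  P1->Y: 15 boxes
  P2->Y: 55 boxes
  P3->W: 45 boxes
  P3->X: 50 boxes
Total cost = €3020.
So P3→W carries 45 boxes.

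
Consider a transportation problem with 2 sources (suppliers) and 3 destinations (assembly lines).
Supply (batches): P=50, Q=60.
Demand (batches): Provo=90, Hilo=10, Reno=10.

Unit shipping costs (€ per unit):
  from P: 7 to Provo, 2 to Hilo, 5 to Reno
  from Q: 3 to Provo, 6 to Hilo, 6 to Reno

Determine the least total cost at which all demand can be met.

460

A cheapest plan:
  P to Provo: 30 × €7 = €210
  P to Hilo: 10 × €2 = €20
  P to Reno: 10 × €5 = €50
  Q to Provo: 60 × €3 = €180
Total = 210 + 20 + 50 + 180 = €460.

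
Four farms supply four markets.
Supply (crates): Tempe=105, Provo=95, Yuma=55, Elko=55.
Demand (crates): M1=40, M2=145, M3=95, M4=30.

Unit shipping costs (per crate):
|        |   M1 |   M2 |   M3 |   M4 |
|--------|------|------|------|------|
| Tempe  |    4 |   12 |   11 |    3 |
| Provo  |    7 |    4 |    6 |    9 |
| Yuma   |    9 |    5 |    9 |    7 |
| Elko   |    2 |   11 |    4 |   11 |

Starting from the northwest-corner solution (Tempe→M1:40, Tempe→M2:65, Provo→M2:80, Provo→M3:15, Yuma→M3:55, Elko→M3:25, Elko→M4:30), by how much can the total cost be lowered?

755

Current plan cost = 40·4 + 65·12 + 80·4 + 15·6 + 55·9 + 25·4 + 30·11 = 2275.
Optimal plan:
  Tempe–M1: 40 × 4 = 160
  Tempe–M3: 35 × 11 = 385
  Tempe–M4: 30 × 3 = 90
  Provo–M2: 90 × 4 = 360
  Provo–M3: 5 × 6 = 30
  Yuma–M2: 55 × 5 = 275
  Elko–M3: 55 × 4 = 220
Optimal cost = 1520.
Saving = 2275 − 1520 = 755.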